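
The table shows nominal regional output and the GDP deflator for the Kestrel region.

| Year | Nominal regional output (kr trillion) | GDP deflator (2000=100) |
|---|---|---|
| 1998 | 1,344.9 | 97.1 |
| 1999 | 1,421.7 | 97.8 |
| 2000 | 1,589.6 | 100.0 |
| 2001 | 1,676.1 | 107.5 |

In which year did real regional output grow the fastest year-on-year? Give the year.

1999: real = 1421.7/0.978 = 1453.68; growth vs 1998 (1385.07) = 4.95%.
2000: real = 1589.6/1.000 = 1589.60; growth vs 1999 (1453.68) = 9.35%.
2001: real = 1676.1/1.075 = 1559.16; growth vs 2000 (1589.60) = -1.91%.

2000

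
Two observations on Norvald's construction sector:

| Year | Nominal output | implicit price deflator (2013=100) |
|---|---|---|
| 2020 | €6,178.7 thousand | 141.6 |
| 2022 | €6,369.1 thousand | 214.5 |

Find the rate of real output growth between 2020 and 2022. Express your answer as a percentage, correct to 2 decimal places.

Deflate each year: 2020 → 6178.7/1.416 = 4363.49; 2022 → 6369.1/2.145 = 2969.28.
So real output changed by 2969.28/4363.49 − 1 = -0.3195, i.e. -31.95%.

-31.95%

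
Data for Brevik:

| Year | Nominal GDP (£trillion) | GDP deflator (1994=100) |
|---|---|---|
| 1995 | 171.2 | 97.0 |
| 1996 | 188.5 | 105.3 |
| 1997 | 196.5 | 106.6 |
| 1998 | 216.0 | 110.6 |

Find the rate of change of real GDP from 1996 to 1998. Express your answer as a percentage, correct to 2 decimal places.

9.10%

Real GDP 1996 = 188.5/1.053 = 179.01.
Real GDP 1998 = 216.0/1.106 = 195.30.
Change = 195.30/179.01 − 1 = 0.0910.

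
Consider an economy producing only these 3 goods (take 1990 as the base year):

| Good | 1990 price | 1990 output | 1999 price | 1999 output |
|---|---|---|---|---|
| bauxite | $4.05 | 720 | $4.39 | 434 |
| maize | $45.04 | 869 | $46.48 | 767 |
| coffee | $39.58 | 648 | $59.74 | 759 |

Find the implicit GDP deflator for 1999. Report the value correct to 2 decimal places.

Nominal GDP 1999 = 4.39·434 + 46.48·767 + 59.74·759 = 82898.08.
Real GDP 1999 (at 1990 prices) = 4.05·434 + 45.04·767 + 39.58·759 = 66344.60.
Deflator = Nominal/Real × 100 = 82898.08/66344.60 × 100 = 124.951.

124.95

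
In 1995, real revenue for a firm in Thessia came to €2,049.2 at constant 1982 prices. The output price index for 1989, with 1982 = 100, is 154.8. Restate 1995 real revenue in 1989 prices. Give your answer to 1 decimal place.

Real revenue in 1989 prices = Real revenue in 1982 prices × (P_1989/P_1982) = 2049.2 × 1.548 = 3172.16.

€3,172.2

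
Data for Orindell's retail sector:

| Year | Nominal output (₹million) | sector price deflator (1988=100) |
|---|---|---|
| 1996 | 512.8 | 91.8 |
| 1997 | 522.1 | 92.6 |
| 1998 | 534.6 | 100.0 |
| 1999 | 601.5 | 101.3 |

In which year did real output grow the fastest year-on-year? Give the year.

1997: real = 522.1/0.926 = 563.82; growth vs 1996 (558.61) = 0.93%.
1998: real = 534.6/1.000 = 534.60; growth vs 1997 (563.82) = -5.18%.
1999: real = 601.5/1.013 = 593.78; growth vs 1998 (534.60) = 11.07%.

1999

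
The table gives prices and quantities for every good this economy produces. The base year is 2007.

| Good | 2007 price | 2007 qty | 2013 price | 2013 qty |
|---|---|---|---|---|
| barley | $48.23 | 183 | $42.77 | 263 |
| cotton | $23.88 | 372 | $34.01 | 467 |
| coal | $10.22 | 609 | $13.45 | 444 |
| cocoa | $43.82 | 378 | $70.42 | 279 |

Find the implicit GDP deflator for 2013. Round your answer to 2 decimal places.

Nominal GDP 2013 = 42.77·263 + 34.01·467 + 13.45·444 + 70.42·279 = 52750.16.
Real GDP 2013 (at 2007 prices) = 48.23·263 + 23.88·467 + 10.22·444 + 43.82·279 = 40599.91.
Deflator = Nominal/Real × 100 = 52750.16/40599.91 × 100 = 129.927.

129.93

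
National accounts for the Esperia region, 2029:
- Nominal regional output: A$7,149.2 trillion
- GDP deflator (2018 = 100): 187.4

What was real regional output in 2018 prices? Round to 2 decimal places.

Real regional output = Nominal / (GDP deflator/100) = 7149.2 / 1.874 = 3814.94.

A$3,814.94 trillion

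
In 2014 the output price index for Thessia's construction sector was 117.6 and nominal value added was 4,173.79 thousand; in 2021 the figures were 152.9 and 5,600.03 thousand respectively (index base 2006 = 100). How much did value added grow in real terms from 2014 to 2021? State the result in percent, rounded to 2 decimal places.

3.20%

Deflate each year: 2014 → 4173.79/1.176 = 3549.14; 2021 → 5600.03/1.529 = 3662.54.
So real value added changed by 3662.54/3549.14 − 1 = 0.0320, i.e. 3.20%.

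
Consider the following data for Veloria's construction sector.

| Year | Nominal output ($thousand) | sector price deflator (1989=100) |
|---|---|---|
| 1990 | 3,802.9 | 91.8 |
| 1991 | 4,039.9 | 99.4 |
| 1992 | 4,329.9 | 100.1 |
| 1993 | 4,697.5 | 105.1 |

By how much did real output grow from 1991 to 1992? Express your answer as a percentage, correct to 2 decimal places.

Real output 1991 = 4039.9/0.994 = 4064.29.
Real output 1992 = 4329.9/1.001 = 4325.57.
Change = 4325.57/4064.29 − 1 = 0.0643.

6.43%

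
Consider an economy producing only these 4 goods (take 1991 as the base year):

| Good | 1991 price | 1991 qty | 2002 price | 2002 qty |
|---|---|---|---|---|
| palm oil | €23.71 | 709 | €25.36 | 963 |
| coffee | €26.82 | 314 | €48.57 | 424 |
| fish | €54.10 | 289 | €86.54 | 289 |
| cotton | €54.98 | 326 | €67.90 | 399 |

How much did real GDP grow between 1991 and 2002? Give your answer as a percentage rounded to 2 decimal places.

22.09%

Real GDP 1991 = Nominal GDP 1991 = 23.71·709 + 26.82·314 + 54.10·289 + 54.98·326 = 58790.25.
Real GDP 2002 (at 1991 prices) = 23.71·963 + 26.82·424 + 54.10·289 + 54.98·399 = 71776.33.
Real growth = 71776.33/58790.25 − 1 = 0.2209.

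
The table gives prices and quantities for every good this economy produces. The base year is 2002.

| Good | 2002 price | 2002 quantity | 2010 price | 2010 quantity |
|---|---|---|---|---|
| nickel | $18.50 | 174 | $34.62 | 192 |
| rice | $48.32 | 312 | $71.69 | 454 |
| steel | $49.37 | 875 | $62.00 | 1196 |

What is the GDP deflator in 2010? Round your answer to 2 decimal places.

134.08

Nominal GDP 2010 = 34.62·192 + 71.69·454 + 62.00·1196 = 113346.30.
Real GDP 2010 (at 2002 prices) = 18.50·192 + 48.32·454 + 49.37·1196 = 84535.80.
Deflator = Nominal/Real × 100 = 113346.30/84535.80 × 100 = 134.081.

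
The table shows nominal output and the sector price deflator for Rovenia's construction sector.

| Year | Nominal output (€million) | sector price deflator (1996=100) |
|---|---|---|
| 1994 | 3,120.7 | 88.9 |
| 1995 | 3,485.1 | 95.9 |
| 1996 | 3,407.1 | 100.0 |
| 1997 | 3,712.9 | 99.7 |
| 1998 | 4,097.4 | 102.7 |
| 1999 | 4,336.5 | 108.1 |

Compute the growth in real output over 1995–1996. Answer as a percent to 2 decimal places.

-6.25%

Real output 1995 = 3485.1/0.959 = 3634.10.
Real output 1996 = 3407.1/1.000 = 3407.10.
Change = 3407.10/3634.10 − 1 = -0.0625.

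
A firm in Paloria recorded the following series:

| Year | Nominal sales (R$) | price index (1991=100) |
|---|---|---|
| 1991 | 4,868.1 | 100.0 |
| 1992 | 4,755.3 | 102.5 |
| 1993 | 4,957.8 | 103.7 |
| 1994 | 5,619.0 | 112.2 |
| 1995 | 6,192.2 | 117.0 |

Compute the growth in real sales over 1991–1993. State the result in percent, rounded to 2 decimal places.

-1.79%

Real sales 1991 = 4868.1/1.000 = 4868.10.
Real sales 1993 = 4957.8/1.037 = 4780.91.
Change = 4780.91/4868.10 − 1 = -0.0179.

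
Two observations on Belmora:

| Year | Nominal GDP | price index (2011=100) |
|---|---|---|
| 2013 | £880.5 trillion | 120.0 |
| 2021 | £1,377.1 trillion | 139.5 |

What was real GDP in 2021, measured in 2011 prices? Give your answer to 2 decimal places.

Real GDP = Nominal / (price index/100) = 1377.1 / 1.395 = 987.17.

£987.17 trillion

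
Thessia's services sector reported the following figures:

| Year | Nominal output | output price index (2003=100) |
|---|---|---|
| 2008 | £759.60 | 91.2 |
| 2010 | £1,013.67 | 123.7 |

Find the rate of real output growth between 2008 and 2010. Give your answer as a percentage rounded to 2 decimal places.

-1.61%

Deflate each year: 2008 → 759.60/0.912 = 832.89; 2010 → 1013.67/1.237 = 819.46.
So real output changed by 819.46/832.89 − 1 = -0.0161, i.e. -1.61%.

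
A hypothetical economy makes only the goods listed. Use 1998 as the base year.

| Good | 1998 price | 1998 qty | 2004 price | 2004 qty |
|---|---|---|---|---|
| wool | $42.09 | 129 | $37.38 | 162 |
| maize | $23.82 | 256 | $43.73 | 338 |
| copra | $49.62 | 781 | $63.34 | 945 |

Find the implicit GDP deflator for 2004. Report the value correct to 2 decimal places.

130.65

Nominal GDP 2004 = 37.38·162 + 43.73·338 + 63.34·945 = 80692.60.
Real GDP 2004 (at 1998 prices) = 42.09·162 + 23.82·338 + 49.62·945 = 61760.64.
Deflator = Nominal/Real × 100 = 80692.60/61760.64 × 100 = 130.654.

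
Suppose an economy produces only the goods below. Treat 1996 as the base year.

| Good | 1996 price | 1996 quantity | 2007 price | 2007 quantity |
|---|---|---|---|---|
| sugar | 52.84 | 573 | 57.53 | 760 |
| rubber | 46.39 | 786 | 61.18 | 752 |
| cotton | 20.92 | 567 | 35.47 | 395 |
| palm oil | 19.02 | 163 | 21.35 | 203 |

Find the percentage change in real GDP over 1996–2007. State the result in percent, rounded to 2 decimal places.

Real GDP 1996 = Nominal GDP 1996 = 52.84·573 + 46.39·786 + 20.92·567 + 19.02·163 = 81701.76.
Real GDP 2007 (at 1996 prices) = 52.84·760 + 46.39·752 + 20.92·395 + 19.02·203 = 87168.14.
Real growth = 87168.14/81701.76 − 1 = 0.0669.

6.69%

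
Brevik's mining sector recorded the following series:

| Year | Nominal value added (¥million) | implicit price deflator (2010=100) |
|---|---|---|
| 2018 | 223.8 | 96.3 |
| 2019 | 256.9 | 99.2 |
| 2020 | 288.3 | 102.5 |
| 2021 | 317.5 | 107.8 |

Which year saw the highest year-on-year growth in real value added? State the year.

2019: real = 256.9/0.992 = 258.97; growth vs 2018 (232.40) = 11.43%.
2020: real = 288.3/1.025 = 281.27; growth vs 2019 (258.97) = 8.61%.
2021: real = 317.5/1.078 = 294.53; growth vs 2020 (281.27) = 4.71%.

2019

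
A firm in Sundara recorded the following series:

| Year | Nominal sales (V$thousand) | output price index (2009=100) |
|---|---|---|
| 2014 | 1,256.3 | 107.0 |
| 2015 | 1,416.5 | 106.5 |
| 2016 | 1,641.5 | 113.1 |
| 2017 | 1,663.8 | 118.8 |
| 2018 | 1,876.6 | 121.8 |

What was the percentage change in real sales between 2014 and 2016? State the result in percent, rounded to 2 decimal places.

23.61%

Real sales 2014 = 1256.3/1.070 = 1174.11.
Real sales 2016 = 1641.5/1.131 = 1451.37.
Change = 1451.37/1174.11 − 1 = 0.2361.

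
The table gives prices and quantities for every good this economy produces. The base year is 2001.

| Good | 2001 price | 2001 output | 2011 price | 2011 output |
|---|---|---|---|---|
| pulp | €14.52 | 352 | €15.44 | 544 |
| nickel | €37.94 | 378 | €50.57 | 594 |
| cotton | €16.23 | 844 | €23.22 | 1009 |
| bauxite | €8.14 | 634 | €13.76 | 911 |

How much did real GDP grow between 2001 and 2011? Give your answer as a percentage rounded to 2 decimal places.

41.54%

Real GDP 2001 = Nominal GDP 2001 = 14.52·352 + 37.94·378 + 16.23·844 + 8.14·634 = 38311.24.
Real GDP 2011 (at 2001 prices) = 14.52·544 + 37.94·594 + 16.23·1009 + 8.14·911 = 54226.85.
Real growth = 54226.85/38311.24 − 1 = 0.4154.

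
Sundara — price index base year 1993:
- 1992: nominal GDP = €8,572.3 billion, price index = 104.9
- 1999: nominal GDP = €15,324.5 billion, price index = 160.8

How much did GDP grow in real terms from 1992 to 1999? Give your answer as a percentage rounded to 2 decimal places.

Deflate each year: 1992 → 8572.3/1.049 = 8171.88; 1999 → 15324.5/1.608 = 9530.16.
So real GDP changed by 9530.16/8171.88 − 1 = 0.1662, i.e. 16.62%.

16.62%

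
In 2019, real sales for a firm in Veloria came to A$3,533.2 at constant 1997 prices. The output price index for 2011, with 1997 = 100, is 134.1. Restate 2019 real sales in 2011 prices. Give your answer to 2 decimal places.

Real sales in 2011 prices = Real sales in 1997 prices × (P_2011/P_1997) = 3533.2 × 1.341 = 4738.02.

A$4,738.02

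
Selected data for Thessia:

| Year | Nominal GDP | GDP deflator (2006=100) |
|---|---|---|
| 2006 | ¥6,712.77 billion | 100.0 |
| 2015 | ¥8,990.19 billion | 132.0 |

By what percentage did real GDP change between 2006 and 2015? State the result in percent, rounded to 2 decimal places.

Deflate each year: 2006 → 6712.77/1.000 = 6712.77; 2015 → 8990.19/1.320 = 6810.75.
So real GDP changed by 6810.75/6712.77 − 1 = 0.0146, i.e. 1.46%.

1.46%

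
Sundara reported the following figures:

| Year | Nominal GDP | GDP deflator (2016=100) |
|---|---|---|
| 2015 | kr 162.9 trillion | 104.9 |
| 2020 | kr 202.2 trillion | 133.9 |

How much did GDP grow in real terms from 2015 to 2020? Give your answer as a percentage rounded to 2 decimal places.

Real GDP 2015 = 162.9 / 1.049 = 155.29.
Real GDP 2020 = 202.2 / 1.339 = 151.01.
Real growth = 151.01 / 155.29 − 1 = -0.0276.

-2.76%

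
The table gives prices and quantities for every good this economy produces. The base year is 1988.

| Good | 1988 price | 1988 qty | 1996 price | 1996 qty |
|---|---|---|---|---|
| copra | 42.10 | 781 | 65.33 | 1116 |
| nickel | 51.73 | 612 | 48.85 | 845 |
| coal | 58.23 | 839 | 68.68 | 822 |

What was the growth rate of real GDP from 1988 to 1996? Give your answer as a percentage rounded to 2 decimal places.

22.19%

Real GDP 1988 = Nominal GDP 1988 = 42.10·781 + 51.73·612 + 58.23·839 = 113393.83.
Real GDP 1996 (at 1988 prices) = 42.10·1116 + 51.73·845 + 58.23·822 = 138560.51.
Real growth = 138560.51/113393.83 − 1 = 0.2219.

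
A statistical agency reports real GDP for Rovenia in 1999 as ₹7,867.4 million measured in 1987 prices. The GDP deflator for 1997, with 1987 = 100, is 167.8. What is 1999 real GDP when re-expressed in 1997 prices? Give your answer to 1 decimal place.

Real GDP in 1997 prices = Real GDP in 1987 prices × (P_1997/P_1987) = 7867.4 × 1.678 = 13201.50.

₹13,201.5 million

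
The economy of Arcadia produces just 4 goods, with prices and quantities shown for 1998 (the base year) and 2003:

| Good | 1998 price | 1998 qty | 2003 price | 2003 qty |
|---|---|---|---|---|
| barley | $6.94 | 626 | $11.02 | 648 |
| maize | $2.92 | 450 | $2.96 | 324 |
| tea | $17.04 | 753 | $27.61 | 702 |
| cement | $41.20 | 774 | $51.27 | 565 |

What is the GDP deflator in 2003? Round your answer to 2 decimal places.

138.75

Nominal GDP 2003 = 11.02·648 + 2.96·324 + 27.61·702 + 51.27·565 = 56449.77.
Real GDP 2003 (at 1998 prices) = 6.94·648 + 2.92·324 + 17.04·702 + 41.20·565 = 40683.28.
Deflator = Nominal/Real × 100 = 56449.77/40683.28 × 100 = 138.754.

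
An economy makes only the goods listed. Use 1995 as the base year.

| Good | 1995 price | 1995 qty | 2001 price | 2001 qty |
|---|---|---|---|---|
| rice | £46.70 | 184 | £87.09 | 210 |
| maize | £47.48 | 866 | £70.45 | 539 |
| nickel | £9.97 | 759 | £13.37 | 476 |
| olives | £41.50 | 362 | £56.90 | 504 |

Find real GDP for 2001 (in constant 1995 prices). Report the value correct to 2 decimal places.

Real GDP 2001 = Σ (p_1995 × q_2001) = 46.70·210 + 47.48·539 + 9.97·476 + 41.50·504 = 61060.44.

£61060.44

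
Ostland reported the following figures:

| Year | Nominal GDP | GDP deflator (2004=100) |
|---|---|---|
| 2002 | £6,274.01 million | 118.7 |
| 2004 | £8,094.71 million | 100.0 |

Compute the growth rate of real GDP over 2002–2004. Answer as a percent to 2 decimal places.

53.15%

Real GDP 2002 = 6274.01 / 1.187 = 5285.60.
Real GDP 2004 = 8094.71 / 1.000 = 8094.71.
Real growth = 8094.71 / 5285.60 − 1 = 0.5315.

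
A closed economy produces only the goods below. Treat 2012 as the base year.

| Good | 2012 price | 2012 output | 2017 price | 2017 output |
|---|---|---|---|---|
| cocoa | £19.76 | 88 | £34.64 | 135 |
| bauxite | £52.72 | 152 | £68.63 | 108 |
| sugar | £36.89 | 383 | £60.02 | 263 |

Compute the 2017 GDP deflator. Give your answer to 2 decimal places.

Nominal GDP 2017 = 34.64·135 + 68.63·108 + 60.02·263 = 27873.70.
Real GDP 2017 (at 2012 prices) = 19.76·135 + 52.72·108 + 36.89·263 = 18063.43.
Deflator = Nominal/Real × 100 = 27873.70/18063.43 × 100 = 154.310.

154.31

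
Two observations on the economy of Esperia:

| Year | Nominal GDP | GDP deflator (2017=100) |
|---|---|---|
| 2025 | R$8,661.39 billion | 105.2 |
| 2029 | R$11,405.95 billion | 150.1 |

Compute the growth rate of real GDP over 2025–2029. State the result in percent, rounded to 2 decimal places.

-7.70%

Real GDP 2025 = 8661.39 / 1.052 = 8233.26.
Real GDP 2029 = 11405.95 / 1.501 = 7598.90.
Real growth = 7598.90 / 8233.26 − 1 = -0.0770.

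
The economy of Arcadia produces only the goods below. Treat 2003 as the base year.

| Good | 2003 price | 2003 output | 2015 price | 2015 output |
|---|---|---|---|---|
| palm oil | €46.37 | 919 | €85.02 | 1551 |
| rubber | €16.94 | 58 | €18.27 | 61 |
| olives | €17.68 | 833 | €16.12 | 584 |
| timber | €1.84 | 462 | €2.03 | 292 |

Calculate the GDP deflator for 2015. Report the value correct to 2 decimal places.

Nominal GDP 2015 = 85.02·1551 + 18.27·61 + 16.12·584 + 2.03·292 = 142987.33.
Real GDP 2015 (at 2003 prices) = 46.37·1551 + 16.94·61 + 17.68·584 + 1.84·292 = 83815.61.
Deflator = Nominal/Real × 100 = 142987.33/83815.61 × 100 = 170.597.

170.60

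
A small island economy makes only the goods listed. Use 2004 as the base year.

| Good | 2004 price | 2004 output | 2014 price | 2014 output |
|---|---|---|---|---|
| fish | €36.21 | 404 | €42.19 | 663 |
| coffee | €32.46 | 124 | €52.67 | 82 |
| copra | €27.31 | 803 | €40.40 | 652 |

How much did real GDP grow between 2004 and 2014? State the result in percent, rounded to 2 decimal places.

9.59%

Real GDP 2004 = Nominal GDP 2004 = 36.21·404 + 32.46·124 + 27.31·803 = 40583.81.
Real GDP 2014 (at 2004 prices) = 36.21·663 + 32.46·82 + 27.31·652 = 44475.07.
Real growth = 44475.07/40583.81 − 1 = 0.0959.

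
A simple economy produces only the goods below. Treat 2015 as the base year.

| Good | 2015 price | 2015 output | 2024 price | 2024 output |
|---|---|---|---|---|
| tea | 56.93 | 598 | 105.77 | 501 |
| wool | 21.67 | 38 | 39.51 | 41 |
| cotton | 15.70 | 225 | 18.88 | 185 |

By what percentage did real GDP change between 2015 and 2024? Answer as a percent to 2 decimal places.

-15.85%

Real GDP 2015 = Nominal GDP 2015 = 56.93·598 + 21.67·38 + 15.70·225 = 38400.10.
Real GDP 2024 (at 2015 prices) = 56.93·501 + 21.67·41 + 15.70·185 = 32314.90.
Real growth = 32314.90/38400.10 − 1 = -0.1585.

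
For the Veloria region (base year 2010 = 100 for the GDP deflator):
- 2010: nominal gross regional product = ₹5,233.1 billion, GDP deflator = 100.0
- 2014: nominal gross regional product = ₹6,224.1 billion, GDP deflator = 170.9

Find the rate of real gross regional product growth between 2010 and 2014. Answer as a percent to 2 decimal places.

-30.41%

Deflate each year: 2010 → 5233.1/1.000 = 5233.10; 2014 → 6224.1/1.709 = 3641.95.
So real gross regional product changed by 3641.95/5233.10 − 1 = -0.3041, i.e. -30.41%.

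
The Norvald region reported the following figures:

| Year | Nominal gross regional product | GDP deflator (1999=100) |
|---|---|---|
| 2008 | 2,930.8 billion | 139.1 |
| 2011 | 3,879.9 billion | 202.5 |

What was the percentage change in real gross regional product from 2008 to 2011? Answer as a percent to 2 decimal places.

Deflate each year: 2008 → 2930.8/1.391 = 2106.97; 2011 → 3879.9/2.025 = 1916.00.
So real gross regional product changed by 1916.00/2106.97 − 1 = -0.0906, i.e. -9.06%.

-9.06%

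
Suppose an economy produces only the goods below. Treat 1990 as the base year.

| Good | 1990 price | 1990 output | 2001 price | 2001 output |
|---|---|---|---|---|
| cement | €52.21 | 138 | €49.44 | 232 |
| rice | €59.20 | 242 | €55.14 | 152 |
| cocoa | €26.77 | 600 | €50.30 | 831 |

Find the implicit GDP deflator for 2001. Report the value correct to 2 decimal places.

142.19

Nominal GDP 2001 = 49.44·232 + 55.14·152 + 50.30·831 = 61650.66.
Real GDP 2001 (at 1990 prices) = 52.21·232 + 59.20·152 + 26.77·831 = 43356.99.
Deflator = Nominal/Real × 100 = 61650.66/43356.99 × 100 = 142.193.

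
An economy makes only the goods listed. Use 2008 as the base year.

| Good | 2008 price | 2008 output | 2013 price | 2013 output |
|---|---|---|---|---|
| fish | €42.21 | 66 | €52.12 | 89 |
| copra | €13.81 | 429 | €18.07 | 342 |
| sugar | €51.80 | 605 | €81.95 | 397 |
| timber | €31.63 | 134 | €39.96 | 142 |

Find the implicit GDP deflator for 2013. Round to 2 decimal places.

Nominal GDP 2013 = 52.12·89 + 18.07·342 + 81.95·397 + 39.96·142 = 49027.09.
Real GDP 2013 (at 2008 prices) = 42.21·89 + 13.81·342 + 51.80·397 + 31.63·142 = 33535.77.
Deflator = Nominal/Real × 100 = 49027.09/33535.77 × 100 = 146.193.

146.19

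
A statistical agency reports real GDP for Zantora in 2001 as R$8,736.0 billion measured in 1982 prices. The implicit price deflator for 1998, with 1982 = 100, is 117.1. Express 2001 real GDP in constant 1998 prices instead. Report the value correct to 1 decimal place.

Real GDP in 1998 prices = Real GDP in 1982 prices × (P_1998/P_1982) = 8736.0 × 1.171 = 10229.86.

R$10,229.9 billion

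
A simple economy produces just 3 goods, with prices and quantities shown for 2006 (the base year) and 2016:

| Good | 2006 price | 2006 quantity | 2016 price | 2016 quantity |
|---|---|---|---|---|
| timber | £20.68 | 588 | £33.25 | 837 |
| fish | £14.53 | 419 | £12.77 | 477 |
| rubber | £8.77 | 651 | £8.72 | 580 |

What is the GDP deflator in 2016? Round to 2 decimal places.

132.91

Nominal GDP 2016 = 33.25·837 + 12.77·477 + 8.72·580 = 38979.14.
Real GDP 2016 (at 2006 prices) = 20.68·837 + 14.53·477 + 8.77·580 = 29326.57.
Deflator = Nominal/Real × 100 = 38979.14/29326.57 × 100 = 132.914.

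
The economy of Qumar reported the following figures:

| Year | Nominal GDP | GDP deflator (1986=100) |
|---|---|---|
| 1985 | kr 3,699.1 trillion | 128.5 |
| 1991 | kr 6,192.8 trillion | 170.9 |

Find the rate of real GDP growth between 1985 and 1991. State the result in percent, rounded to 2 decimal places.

Real GDP 1985 = 3699.1 / 1.285 = 2878.68.
Real GDP 1991 = 6192.8 / 1.709 = 3623.64.
Real growth = 3623.64 / 2878.68 − 1 = 0.2588.

25.88%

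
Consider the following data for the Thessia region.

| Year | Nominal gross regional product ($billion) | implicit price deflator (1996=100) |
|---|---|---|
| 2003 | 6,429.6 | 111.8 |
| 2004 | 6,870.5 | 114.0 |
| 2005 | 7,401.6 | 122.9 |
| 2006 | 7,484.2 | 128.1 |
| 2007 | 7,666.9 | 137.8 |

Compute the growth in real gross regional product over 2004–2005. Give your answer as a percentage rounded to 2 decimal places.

-0.07%

Real gross regional product 2004 = 6870.5/1.140 = 6026.75.
Real gross regional product 2005 = 7401.6/1.229 = 6022.46.
Change = 6022.46/6026.75 − 1 = -0.0007.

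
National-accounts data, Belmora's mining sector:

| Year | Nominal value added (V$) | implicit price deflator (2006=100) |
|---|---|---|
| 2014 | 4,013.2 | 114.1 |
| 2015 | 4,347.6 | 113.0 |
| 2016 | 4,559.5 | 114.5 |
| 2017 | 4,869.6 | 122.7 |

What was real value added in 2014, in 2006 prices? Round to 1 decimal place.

Real value added 2014 = 4013.2 / 1.141 = 3517.27.

V$3,517.3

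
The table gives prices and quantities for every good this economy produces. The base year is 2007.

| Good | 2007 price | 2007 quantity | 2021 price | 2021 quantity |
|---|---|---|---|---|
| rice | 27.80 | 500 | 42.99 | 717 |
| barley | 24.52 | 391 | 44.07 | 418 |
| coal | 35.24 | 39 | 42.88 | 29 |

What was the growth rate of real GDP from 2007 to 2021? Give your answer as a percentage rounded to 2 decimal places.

Real GDP 2007 = Nominal GDP 2007 = 27.80·500 + 24.52·391 + 35.24·39 = 24861.68.
Real GDP 2021 (at 2007 prices) = 27.80·717 + 24.52·418 + 35.24·29 = 31203.92.
Real growth = 31203.92/24861.68 − 1 = 0.2551.

25.51%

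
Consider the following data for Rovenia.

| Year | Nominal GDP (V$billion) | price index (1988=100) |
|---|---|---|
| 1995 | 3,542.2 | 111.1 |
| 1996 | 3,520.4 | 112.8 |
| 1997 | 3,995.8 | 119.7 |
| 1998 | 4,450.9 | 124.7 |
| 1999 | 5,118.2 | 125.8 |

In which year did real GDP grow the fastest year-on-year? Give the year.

1999

1996: real = 3520.4/1.128 = 3120.92; growth vs 1995 (3188.30) = -2.11%.
1997: real = 3995.8/1.197 = 3338.18; growth vs 1996 (3120.92) = 6.96%.
1998: real = 4450.9/1.247 = 3569.29; growth vs 1997 (3338.18) = 6.92%.
1999: real = 5118.2/1.258 = 4068.52; growth vs 1998 (3569.29) = 13.99%.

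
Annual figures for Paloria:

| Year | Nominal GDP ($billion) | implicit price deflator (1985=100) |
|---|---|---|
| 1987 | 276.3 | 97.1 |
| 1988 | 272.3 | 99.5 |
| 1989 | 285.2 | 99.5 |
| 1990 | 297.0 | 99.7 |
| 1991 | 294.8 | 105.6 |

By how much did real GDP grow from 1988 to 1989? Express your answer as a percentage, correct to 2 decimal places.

4.74%

Real GDP 1988 = 272.3/0.995 = 273.67.
Real GDP 1989 = 285.2/0.995 = 286.63.
Change = 286.63/273.67 − 1 = 0.0474.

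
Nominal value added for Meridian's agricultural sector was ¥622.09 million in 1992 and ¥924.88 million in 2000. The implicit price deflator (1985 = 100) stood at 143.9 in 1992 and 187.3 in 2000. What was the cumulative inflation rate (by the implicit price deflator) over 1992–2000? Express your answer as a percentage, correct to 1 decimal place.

Price-level change = 187.3 / 143.9 − 1 = 0.3016.

30.2%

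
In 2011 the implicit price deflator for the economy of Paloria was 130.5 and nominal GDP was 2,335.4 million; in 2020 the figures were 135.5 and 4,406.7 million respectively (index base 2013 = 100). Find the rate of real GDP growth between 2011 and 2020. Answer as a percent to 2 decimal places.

Real GDP 2011 = 2335.4 / 1.305 = 1789.58.
Real GDP 2020 = 4406.7 / 1.355 = 3252.18.
Real growth = 3252.18 / 1789.58 − 1 = 0.8173.

81.73%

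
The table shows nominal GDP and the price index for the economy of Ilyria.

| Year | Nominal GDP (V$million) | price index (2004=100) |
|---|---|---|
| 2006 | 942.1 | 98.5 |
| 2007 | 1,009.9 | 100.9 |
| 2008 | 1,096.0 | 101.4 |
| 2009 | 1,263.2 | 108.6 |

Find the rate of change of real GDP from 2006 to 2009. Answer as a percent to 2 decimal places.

21.61%

Real GDP 2006 = 942.1/0.985 = 956.45.
Real GDP 2009 = 1263.2/1.086 = 1163.17.
Change = 1163.17/956.45 − 1 = 0.2161.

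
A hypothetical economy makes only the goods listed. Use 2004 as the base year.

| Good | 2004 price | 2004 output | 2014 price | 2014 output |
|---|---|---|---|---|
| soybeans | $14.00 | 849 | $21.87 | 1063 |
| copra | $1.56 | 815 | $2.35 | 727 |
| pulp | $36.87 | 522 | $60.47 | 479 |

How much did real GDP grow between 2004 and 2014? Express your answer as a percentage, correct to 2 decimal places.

3.93%

Real GDP 2004 = Nominal GDP 2004 = 14.00·849 + 1.56·815 + 36.87·522 = 32403.54.
Real GDP 2014 (at 2004 prices) = 14.00·1063 + 1.56·727 + 36.87·479 = 33676.85.
Real growth = 33676.85/32403.54 − 1 = 0.0393.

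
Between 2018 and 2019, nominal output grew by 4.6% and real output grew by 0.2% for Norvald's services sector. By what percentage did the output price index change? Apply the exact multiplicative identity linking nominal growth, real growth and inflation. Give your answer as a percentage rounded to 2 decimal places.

4.39%

(1 + g_nom) = (1 + g_real)(1 + π), so π = 1.0460 / 1.0020 − 1 = 0.04391.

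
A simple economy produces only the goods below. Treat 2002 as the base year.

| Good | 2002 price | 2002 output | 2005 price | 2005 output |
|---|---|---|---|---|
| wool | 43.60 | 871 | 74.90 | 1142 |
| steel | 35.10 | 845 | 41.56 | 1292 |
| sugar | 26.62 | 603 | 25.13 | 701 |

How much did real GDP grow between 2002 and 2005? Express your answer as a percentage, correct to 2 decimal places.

Real GDP 2002 = Nominal GDP 2002 = 43.60·871 + 35.10·845 + 26.62·603 = 83686.96.
Real GDP 2005 (at 2002 prices) = 43.60·1142 + 35.10·1292 + 26.62·701 = 113801.02.
Real growth = 113801.02/83686.96 − 1 = 0.3598.

35.98%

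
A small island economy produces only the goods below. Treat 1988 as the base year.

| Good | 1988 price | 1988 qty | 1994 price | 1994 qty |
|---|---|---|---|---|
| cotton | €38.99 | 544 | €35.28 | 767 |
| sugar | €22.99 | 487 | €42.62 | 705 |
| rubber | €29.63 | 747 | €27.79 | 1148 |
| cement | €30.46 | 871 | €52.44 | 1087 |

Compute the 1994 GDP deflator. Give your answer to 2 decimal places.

128.94

Nominal GDP 1994 = 35.28·767 + 42.62·705 + 27.79·1148 + 52.44·1087 = 146012.06.
Real GDP 1994 (at 1988 prices) = 38.99·767 + 22.99·705 + 29.63·1148 + 30.46·1087 = 113238.54.
Deflator = Nominal/Real × 100 = 146012.06/113238.54 × 100 = 128.942.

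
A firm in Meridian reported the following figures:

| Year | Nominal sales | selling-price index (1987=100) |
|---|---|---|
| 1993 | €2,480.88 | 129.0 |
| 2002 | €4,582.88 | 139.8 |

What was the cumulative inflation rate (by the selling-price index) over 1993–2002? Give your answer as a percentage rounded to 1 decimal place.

Price-level change = 139.8 / 129.0 − 1 = 0.0837.

8.4%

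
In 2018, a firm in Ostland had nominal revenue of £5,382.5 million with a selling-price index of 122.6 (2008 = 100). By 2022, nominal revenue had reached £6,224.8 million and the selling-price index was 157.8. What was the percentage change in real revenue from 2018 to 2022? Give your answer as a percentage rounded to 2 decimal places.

-10.15%

Deflate each year: 2018 → 5382.5/1.226 = 4390.29; 2022 → 6224.8/1.578 = 3944.74.
So real revenue changed by 3944.74/4390.29 − 1 = -0.1015, i.e. -10.15%.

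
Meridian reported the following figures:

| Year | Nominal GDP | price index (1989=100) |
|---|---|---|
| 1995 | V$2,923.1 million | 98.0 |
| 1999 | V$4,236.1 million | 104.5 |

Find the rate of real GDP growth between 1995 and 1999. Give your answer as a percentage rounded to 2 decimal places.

35.90%

Deflate each year: 1995 → 2923.1/0.980 = 2982.76; 1999 → 4236.1/1.045 = 4053.68.
So real GDP changed by 4053.68/2982.76 − 1 = 0.3590, i.e. 35.90%.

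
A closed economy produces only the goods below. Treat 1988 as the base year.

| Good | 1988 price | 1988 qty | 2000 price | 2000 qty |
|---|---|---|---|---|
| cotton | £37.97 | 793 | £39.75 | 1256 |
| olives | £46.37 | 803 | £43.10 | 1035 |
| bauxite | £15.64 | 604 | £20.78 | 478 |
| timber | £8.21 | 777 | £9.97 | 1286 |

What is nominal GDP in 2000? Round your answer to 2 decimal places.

£117288.76

Nominal GDP 2000 = Σ (p_2000 × q_2000) = 39.75·1256 + 43.10·1035 + 20.78·478 + 9.97·1286 = 117288.76.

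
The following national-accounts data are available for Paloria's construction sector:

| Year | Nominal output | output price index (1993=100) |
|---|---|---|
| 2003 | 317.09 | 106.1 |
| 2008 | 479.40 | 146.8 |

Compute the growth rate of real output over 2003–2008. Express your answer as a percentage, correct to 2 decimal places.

Real output 2003 = 317.09 / 1.061 = 298.86.
Real output 2008 = 479.40 / 1.468 = 326.57.
Real growth = 326.57 / 298.86 − 1 = 0.0927.

9.27%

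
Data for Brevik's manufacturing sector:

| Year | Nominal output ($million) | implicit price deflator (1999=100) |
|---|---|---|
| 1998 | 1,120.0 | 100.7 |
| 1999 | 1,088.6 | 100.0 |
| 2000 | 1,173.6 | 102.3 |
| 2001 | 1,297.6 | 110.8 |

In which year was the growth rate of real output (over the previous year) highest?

2000

1999: real = 1088.6/1.000 = 1088.60; growth vs 1998 (1112.21) = -2.12%.
2000: real = 1173.6/1.023 = 1147.21; growth vs 1999 (1088.60) = 5.38%.
2001: real = 1297.6/1.108 = 1171.12; growth vs 2000 (1147.21) = 2.08%.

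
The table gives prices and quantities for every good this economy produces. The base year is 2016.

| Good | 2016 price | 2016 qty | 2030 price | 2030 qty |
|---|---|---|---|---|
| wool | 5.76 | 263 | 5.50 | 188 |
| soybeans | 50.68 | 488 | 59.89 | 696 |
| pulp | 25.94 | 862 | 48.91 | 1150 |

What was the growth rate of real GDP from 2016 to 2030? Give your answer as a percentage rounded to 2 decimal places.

36.17%

Real GDP 2016 = Nominal GDP 2016 = 5.76·263 + 50.68·488 + 25.94·862 = 48607.00.
Real GDP 2030 (at 2016 prices) = 5.76·188 + 50.68·696 + 25.94·1150 = 66187.16.
Real growth = 66187.16/48607.00 − 1 = 0.3617.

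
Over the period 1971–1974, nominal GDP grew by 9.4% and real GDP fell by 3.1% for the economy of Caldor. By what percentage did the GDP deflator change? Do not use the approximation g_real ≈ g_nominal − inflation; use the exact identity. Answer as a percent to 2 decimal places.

(1 + g_nom) = (1 + g_real)(1 + π), so π = 1.0940 / 0.9690 − 1 = 0.12900.

12.90%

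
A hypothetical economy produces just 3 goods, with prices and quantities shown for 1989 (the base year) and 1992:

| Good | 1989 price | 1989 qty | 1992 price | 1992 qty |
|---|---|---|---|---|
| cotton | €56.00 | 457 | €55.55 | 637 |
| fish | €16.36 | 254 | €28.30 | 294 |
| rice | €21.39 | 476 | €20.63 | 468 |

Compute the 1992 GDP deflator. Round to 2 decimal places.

Nominal GDP 1992 = 55.55·637 + 28.30·294 + 20.63·468 = 53360.39.
Real GDP 1992 (at 1989 prices) = 56.00·637 + 16.36·294 + 21.39·468 = 50492.36.
Deflator = Nominal/Real × 100 = 53360.39/50492.36 × 100 = 105.680.

105.68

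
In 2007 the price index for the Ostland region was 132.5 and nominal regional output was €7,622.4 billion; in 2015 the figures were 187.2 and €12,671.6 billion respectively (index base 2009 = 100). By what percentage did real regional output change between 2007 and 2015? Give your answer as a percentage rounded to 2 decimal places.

17.67%

Real regional output 2007 = 7622.4 / 1.325 = 5752.75.
Real regional output 2015 = 12671.6 / 1.872 = 6769.02.
Real growth = 6769.02 / 5752.75 − 1 = 0.1767.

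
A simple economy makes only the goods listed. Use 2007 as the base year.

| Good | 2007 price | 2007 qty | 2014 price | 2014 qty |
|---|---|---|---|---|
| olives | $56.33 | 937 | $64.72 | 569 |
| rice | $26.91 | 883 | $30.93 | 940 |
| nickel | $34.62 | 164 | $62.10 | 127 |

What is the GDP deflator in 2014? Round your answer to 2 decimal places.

119.50

Nominal GDP 2014 = 64.72·569 + 30.93·940 + 62.10·127 = 73786.58.
Real GDP 2014 (at 2007 prices) = 56.33·569 + 26.91·940 + 34.62·127 = 61743.91.
Deflator = Nominal/Real × 100 = 73786.58/61743.91 × 100 = 119.504.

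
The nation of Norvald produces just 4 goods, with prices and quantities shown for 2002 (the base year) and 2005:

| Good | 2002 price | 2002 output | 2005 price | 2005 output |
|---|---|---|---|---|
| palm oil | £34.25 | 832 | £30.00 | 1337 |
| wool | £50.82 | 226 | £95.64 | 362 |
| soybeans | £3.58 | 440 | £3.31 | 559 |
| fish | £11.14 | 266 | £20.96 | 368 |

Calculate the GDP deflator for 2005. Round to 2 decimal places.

119.93

Nominal GDP 2005 = 30.00·1337 + 95.64·362 + 3.31·559 + 20.96·368 = 84295.25.
Real GDP 2005 (at 2002 prices) = 34.25·1337 + 50.82·362 + 3.58·559 + 11.14·368 = 70289.83.
Deflator = Nominal/Real × 100 = 84295.25/70289.83 × 100 = 119.925.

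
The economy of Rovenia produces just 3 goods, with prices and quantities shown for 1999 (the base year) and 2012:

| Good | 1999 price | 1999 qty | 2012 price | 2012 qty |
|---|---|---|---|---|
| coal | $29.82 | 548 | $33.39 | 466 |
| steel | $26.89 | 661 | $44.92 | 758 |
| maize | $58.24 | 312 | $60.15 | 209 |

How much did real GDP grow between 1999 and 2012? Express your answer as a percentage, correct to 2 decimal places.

-11.16%

Real GDP 1999 = Nominal GDP 1999 = 29.82·548 + 26.89·661 + 58.24·312 = 52286.53.
Real GDP 2012 (at 1999 prices) = 29.82·466 + 26.89·758 + 58.24·209 = 46450.90.
Real growth = 46450.90/52286.53 − 1 = -0.1116.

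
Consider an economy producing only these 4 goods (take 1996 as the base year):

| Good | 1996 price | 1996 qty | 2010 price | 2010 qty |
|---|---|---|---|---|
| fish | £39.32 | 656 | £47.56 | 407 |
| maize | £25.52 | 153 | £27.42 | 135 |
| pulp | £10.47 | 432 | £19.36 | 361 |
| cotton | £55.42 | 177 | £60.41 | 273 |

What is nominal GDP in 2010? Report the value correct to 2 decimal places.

£46539.51

Nominal GDP 2010 = Σ (p_2010 × q_2010) = 47.56·407 + 27.42·135 + 19.36·361 + 60.41·273 = 46539.51.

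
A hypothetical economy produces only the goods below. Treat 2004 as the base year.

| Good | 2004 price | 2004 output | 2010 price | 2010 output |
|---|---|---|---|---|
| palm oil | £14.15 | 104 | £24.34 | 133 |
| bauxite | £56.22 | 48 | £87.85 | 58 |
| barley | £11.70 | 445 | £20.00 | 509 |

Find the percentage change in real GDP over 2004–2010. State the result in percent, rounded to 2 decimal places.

Real GDP 2004 = Nominal GDP 2004 = 14.15·104 + 56.22·48 + 11.70·445 = 9376.66.
Real GDP 2010 (at 2004 prices) = 14.15·133 + 56.22·58 + 11.70·509 = 11098.01.
Real growth = 11098.01/9376.66 − 1 = 0.1836.

18.36%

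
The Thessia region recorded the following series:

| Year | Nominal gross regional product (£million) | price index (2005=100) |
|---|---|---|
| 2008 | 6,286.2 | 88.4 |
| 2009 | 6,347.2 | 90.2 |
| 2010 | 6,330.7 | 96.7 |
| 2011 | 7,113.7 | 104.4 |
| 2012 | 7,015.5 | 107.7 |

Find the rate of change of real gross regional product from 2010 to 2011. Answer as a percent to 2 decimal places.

Real gross regional product 2010 = 6330.7/0.967 = 6546.74.
Real gross regional product 2011 = 7113.7/1.044 = 6813.89.
Change = 6813.89/6546.74 − 1 = 0.0408.

4.08%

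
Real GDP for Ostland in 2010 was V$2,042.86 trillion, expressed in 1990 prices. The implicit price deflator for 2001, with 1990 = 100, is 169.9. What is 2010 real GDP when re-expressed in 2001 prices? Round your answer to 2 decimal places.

Real GDP in 2001 prices = Real GDP in 1990 prices × (P_2001/P_1990) = 2042.86 × 1.699 = 3470.82.

V$3,470.82 trillion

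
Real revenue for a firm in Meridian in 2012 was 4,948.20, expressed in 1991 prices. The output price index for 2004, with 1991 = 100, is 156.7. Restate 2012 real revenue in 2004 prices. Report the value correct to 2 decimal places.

Real revenue in 2004 prices = Real revenue in 1991 prices × (P_2004/P_1991) = 4948.20 × 1.567 = 7753.83.

7,753.83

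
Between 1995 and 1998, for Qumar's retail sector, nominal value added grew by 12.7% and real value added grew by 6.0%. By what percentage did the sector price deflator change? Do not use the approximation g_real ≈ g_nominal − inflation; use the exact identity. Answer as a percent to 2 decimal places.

(1 + g_nom) = (1 + g_real)(1 + π), so π = 1.1270 / 1.0600 − 1 = 0.06321.

6.32%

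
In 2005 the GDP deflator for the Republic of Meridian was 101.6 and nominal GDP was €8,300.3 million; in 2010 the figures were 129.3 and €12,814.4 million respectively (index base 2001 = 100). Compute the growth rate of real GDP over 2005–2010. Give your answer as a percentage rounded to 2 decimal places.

Real GDP 2005 = 8300.3 / 1.016 = 8169.59.
Real GDP 2010 = 12814.4 / 1.293 = 9910.60.
Real growth = 9910.60 / 8169.59 − 1 = 0.2131.

21.31%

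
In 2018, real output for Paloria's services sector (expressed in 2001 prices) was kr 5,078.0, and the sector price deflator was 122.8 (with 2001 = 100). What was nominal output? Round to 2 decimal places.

kr 6,235.78

Nominal output = Real × (sector price deflator/100) = 5078.0 × 1.228 = 6235.78.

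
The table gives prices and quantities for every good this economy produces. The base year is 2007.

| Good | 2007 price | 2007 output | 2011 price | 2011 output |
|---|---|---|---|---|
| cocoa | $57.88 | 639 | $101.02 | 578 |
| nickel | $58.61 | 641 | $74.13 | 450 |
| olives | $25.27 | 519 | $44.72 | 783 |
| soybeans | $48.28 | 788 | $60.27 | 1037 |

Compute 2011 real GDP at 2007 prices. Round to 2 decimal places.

$129681.91

Real GDP 2011 = Σ (p_2007 × q_2011) = 57.88·578 + 58.61·450 + 25.27·783 + 48.28·1037 = 129681.91.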